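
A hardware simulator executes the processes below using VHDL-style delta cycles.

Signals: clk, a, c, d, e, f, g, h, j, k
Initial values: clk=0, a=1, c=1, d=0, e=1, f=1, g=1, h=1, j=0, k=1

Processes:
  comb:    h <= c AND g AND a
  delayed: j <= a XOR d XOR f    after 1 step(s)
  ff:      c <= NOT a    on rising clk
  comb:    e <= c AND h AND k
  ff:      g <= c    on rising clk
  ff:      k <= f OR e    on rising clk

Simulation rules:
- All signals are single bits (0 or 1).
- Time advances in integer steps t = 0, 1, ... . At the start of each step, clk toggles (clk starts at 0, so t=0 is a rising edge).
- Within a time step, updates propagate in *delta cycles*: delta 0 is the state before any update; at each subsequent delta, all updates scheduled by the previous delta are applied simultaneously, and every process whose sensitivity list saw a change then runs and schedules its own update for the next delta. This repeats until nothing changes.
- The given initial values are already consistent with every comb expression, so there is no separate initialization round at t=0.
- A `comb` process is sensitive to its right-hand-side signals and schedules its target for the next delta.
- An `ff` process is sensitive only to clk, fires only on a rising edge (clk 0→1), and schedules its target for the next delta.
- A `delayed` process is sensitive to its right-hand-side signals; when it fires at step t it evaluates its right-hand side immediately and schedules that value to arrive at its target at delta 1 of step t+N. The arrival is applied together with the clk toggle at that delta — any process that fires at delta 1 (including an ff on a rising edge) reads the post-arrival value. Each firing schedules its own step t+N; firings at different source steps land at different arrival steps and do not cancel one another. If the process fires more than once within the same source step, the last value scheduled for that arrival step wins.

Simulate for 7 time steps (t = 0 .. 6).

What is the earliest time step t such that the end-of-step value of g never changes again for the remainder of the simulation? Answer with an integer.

[bits: clk,d,f,e,h,g,k,c,a,j]
t=0: Δ0=0011111110 Δ1=1011111110 Δ2=1011111010 Δ3=1010011010 | 3Δ
t=1: Δ0=1010011010 Δ1=0010011010 | 1Δ
t=2: Δ0=0010011010 Δ1=1010011010 Δ2=1010001010 | 2Δ
t=3: Δ0=1010001010 Δ1=0010001010 | 1Δ
t=4: Δ0=0010001010 Δ1=1010001010 | 1Δ
t=5: Δ0=1010001010 Δ1=0010001010 | 1Δ
t=6: Δ0=0010001010 Δ1=1010001010 | 1Δ

2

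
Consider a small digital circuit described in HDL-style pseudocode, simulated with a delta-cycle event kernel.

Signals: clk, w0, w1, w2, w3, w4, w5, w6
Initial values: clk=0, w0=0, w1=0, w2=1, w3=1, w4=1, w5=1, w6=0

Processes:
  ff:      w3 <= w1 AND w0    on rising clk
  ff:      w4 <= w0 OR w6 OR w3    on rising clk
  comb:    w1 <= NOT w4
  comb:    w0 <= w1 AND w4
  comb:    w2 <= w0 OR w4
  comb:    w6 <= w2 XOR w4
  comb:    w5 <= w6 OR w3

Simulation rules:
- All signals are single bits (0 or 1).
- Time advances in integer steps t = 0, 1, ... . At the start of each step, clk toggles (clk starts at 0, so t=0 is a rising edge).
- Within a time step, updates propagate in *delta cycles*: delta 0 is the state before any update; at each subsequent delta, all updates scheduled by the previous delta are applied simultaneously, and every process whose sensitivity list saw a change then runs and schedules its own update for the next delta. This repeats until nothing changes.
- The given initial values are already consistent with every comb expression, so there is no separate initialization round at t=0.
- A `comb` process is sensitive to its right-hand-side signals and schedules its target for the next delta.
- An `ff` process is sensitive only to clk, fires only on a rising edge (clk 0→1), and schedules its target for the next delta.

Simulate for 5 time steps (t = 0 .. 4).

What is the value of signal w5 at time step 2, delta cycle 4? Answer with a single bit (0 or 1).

t0.Δ0 w0=0 w1=0 w6=0 w2=1 w3=1 clk=0 w4=1 w5=1
t0.Δ1 w0=0 w1=0 w6=0 w2=1 w3=1 clk=1 w4=1 w5=1
t0.Δ2 w0=0 w1=0 w6=0 w2=1 w3=0 clk=1 w4=1 w5=1
t0.Δ3 w0=0 w1=0 w6=0 w2=1 w3=0 clk=1 w4=1 w5=0
t1.Δ0 w0=0 w1=0 w6=0 w2=1 w3=0 clk=1 w4=1 w5=0
t1.Δ1 w0=0 w1=0 w6=0 w2=1 w3=0 clk=0 w4=1 w5=0
t2.Δ0 w0=0 w1=0 w6=0 w2=1 w3=0 clk=0 w4=1 w5=0
t2.Δ1 w0=0 w1=0 w6=0 w2=1 w3=0 clk=1 w4=1 w5=0
t2.Δ2 w0=0 w1=0 w6=0 w2=1 w3=0 clk=1 w4=0 w5=0
t2.Δ3 w0=0 w1=1 w6=1 w2=0 w3=0 clk=1 w4=0 w5=0
t2.Δ4 w0=0 w1=1 w6=0 w2=0 w3=0 clk=1 w4=0 w5=1
t2.Δ5 w0=0 w1=1 w6=0 w2=0 w3=0 clk=1 w4=0 w5=0
t3.Δ0 w0=0 w1=1 w6=0 w2=0 w3=0 clk=1 w4=0 w5=0
t3.Δ1 w0=0 w1=1 w6=0 w2=0 w3=0 clk=0 w4=0 w5=0
t4.Δ0 w0=0 w1=1 w6=0 w2=0 w3=0 clk=0 w4=0 w5=0
t4.Δ1 w0=0 w1=1 w6=0 w2=0 w3=0 clk=1 w4=0 w5=0

1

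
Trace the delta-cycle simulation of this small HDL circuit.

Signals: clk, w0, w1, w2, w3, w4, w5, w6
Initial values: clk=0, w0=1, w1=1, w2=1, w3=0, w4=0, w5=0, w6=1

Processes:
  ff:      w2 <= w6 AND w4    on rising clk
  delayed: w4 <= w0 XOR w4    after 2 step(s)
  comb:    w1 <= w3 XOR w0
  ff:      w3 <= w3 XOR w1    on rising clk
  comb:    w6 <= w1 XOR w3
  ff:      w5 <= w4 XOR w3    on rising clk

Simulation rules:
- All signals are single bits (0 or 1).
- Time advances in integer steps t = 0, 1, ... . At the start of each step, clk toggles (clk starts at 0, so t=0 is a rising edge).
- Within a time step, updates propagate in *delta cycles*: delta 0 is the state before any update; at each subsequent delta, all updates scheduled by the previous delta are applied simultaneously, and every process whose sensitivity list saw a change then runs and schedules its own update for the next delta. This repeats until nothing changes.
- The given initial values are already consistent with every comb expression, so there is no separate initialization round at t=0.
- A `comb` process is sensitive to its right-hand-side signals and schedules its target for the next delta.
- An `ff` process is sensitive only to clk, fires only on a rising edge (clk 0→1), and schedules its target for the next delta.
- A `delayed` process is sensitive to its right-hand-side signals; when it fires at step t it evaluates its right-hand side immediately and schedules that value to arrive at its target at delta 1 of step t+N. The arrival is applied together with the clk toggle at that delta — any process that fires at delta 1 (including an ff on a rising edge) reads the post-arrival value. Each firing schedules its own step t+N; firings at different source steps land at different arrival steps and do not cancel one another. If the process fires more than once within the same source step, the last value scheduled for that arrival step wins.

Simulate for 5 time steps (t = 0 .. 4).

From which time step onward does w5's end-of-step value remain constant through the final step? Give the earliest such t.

[bits: w4,w6,w5,w3,clk,w2,w1,w0]
t=0: Δ0=01000111 Δ1=01001111 Δ2=01011011 Δ3=00011001 Δ4=01011001 | 4Δ
t=1: Δ0=01011001 Δ1=01010001 | 1Δ
t=2: Δ0=01010001 Δ1=01011001 Δ2=01111001 | 2Δ
t=3: Δ0=01111001 Δ1=01110001 | 1Δ
t=4: Δ0=01110001 Δ1=01111001 | 1Δ

2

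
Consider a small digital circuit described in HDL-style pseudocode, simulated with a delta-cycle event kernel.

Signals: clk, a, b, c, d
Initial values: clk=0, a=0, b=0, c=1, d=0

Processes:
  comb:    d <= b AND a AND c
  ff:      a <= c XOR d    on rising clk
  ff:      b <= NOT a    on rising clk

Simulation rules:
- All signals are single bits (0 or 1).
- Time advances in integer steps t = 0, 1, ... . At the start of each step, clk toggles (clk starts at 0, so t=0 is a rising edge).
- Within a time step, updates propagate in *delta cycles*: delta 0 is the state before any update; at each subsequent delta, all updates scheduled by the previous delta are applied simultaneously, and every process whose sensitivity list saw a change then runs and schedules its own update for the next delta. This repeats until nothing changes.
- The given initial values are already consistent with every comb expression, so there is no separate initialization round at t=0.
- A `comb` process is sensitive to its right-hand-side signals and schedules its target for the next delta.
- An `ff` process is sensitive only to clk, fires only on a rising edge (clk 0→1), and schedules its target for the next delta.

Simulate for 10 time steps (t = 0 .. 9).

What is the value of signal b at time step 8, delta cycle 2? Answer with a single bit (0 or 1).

1

t=0 Δ0: d=0 a=0 b=0 c=1 clk=0
  Δ1: clk:0→1
  Δ2: a:0→1, b:0→1
  Δ3: d:0→1
  (3Δ to stable)
t=1 Δ0: d=1 a=1 b=1 c=1 clk=1
  Δ1: clk:1→0
  (1Δ to stable)
t=2 Δ0: d=1 a=1 b=1 c=1 clk=0
  Δ1: clk:0→1
  Δ2: a:1→0, b:1→0
  Δ3: d:1→0
  (3Δ to stable)
t=3 Δ0: d=0 a=0 b=0 c=1 clk=1
  Δ1: clk:1→0
  (1Δ to stable)
t=4 Δ0: d=0 a=0 b=0 c=1 clk=0
  Δ1: clk:0→1
  Δ2: a:0→1, b:0→1
  Δ3: d:0→1
  (3Δ to stable)
t=5 Δ0: d=1 a=1 b=1 c=1 clk=1
  Δ1: clk:1→0
  (1Δ to stable)
t=6 Δ0: d=1 a=1 b=1 c=1 clk=0
  Δ1: clk:0→1
  Δ2: a:1→0, b:1→0
  Δ3: d:1→0
  (3Δ to stable)
t=7 Δ0: d=0 a=0 b=0 c=1 clk=1
  Δ1: clk:1→0
  (1Δ to stable)
t=8 Δ0: d=0 a=0 b=0 c=1 clk=0
  Δ1: clk:0→1
  Δ2: a:0→1, b:0→1
  Δ3: d:0→1
  (3Δ to stable)
t=9 Δ0: d=1 a=1 b=1 c=1 clk=1
  Δ1: clk:1→0
  (1Δ to stable)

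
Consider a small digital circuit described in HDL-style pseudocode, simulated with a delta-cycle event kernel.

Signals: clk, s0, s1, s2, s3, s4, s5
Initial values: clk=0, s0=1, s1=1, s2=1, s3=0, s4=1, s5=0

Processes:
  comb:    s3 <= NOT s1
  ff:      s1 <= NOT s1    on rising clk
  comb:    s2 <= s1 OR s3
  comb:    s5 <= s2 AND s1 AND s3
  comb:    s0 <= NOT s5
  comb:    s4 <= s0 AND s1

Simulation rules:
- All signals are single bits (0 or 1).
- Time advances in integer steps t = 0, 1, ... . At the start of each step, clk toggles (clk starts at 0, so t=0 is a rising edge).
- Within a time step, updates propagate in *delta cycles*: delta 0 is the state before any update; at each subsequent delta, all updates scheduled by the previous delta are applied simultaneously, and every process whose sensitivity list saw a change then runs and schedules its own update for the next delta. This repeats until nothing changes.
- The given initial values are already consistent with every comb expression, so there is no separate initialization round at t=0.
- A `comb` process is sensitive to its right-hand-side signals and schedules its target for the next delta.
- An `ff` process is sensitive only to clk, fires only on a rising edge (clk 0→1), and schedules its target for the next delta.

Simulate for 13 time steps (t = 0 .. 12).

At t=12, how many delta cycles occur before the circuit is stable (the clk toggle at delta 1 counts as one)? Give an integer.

t=0 Δ0: s2=1 s4=1 s1=1 s5=0 s0=1 s3=0 clk=0
  Δ1: clk:0→1
  Δ2: s1:1→0
  Δ3: s2:1→0, s4:1→0, s3:0→1
  Δ4: s2:0→1
  (4Δ to stable)
t=1 Δ0: s2=1 s4=0 s1=0 s5=0 s0=1 s3=1 clk=1
  Δ1: clk:1→0
  (1Δ to stable)
t=2 Δ0: s2=1 s4=0 s1=0 s5=0 s0=1 s3=1 clk=0
  Δ1: clk:0→1
  Δ2: s1:0→1
  Δ3: s4:0→1, s5:0→1, s3:1→0
  Δ4: s5:1→0, s0:1→0
  Δ5: s4:1→0, s0:0→1
  Δ6: s4:0→1
  (6Δ to stable)
t=3 Δ0: s2=1 s4=1 s1=1 s5=0 s0=1 s3=0 clk=1
  Δ1: clk:1→0
  (1Δ to stable)
t=4 Δ0: s2=1 s4=1 s1=1 s5=0 s0=1 s3=0 clk=0
  Δ1: clk:0→1
  Δ2: s1:1→0
  Δ3: s2:1→0, s4:1→0, s3:0→1
  Δ4: s2:0→1
  (4Δ to stable)
t=5 Δ0: s2=1 s4=0 s1=0 s5=0 s0=1 s3=1 clk=1
  Δ1: clk:1→0
  (1Δ to stable)
t=6 Δ0: s2=1 s4=0 s1=0 s5=0 s0=1 s3=1 clk=0
  Δ1: clk:0→1
  Δ2: s1:0→1
  Δ3: s4:0→1, s5:0→1, s3:1→0
  Δ4: s5:1→0, s0:1→0
  Δ5: s4:1→0, s0:0→1
  Δ6: s4:0→1
  (6Δ to stable)
t=7 Δ0: s2=1 s4=1 s1=1 s5=0 s0=1 s3=0 clk=1
  Δ1: clk:1→0
  (1Δ to stable)
t=8 Δ0: s2=1 s4=1 s1=1 s5=0 s0=1 s3=0 clk=0
  Δ1: clk:0→1
  Δ2: s1:1→0
  Δ3: s2:1→0, s4:1→0, s3:0→1
  Δ4: s2:0→1
  (4Δ to stable)
t=9 Δ0: s2=1 s4=0 s1=0 s5=0 s0=1 s3=1 clk=1
  Δ1: clk:1→0
  (1Δ to stable)
t=10 Δ0: s2=1 s4=0 s1=0 s5=0 s0=1 s3=1 clk=0
  Δ1: clk:0→1
  Δ2: s1:0→1
  Δ3: s4:0→1, s5:0→1, s3:1→0
  Δ4: s5:1→0, s0:1→0
  Δ5: s4:1→0, s0:0→1
  Δ6: s4:0→1
  (6Δ to stable)
t=11 Δ0: s2=1 s4=1 s1=1 s5=0 s0=1 s3=0 clk=1
  Δ1: clk:1→0
  (1Δ to stable)
t=12 Δ0: s2=1 s4=1 s1=1 s5=0 s0=1 s3=0 clk=0
  Δ1: clk:0→1
  Δ2: s1:1→0
  Δ3: s2:1→0, s4:1→0, s3:0→1
  Δ4: s2:0→1
  (4Δ to stable)

4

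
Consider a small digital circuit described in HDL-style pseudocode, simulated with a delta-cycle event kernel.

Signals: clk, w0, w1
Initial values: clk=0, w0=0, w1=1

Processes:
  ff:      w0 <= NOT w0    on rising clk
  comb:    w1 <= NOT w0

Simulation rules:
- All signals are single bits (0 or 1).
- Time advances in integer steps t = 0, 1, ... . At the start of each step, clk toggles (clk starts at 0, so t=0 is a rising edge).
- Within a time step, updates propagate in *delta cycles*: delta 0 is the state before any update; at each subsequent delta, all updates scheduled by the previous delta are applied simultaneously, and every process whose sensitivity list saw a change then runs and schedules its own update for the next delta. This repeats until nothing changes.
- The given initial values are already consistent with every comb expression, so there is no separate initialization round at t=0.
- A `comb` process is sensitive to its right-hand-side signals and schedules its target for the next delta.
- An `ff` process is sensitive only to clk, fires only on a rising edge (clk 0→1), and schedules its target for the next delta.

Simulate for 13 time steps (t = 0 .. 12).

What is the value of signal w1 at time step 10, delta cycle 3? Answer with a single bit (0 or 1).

[bits: clk,w0,w1]
t=0: Δ0=001 Δ1=101 Δ2=111 Δ3=110 | 3Δ
t=1: Δ0=110 Δ1=010 | 1Δ
t=2: Δ0=010 Δ1=110 Δ2=100 Δ3=101 | 3Δ
t=3: Δ0=101 Δ1=001 | 1Δ
t=4: Δ0=001 Δ1=101 Δ2=111 Δ3=110 | 3Δ
t=5: Δ0=110 Δ1=010 | 1Δ
t=6: Δ0=010 Δ1=110 Δ2=100 Δ3=101 | 3Δ
t=7: Δ0=101 Δ1=001 | 1Δ
t=8: Δ0=001 Δ1=101 Δ2=111 Δ3=110 | 3Δ
t=9: Δ0=110 Δ1=010 | 1Δ
t=10: Δ0=010 Δ1=110 Δ2=100 Δ3=101 | 3Δ
t=11: Δ0=101 Δ1=001 | 1Δ
t=12: Δ0=001 Δ1=101 Δ2=111 Δ3=110 | 3Δ

1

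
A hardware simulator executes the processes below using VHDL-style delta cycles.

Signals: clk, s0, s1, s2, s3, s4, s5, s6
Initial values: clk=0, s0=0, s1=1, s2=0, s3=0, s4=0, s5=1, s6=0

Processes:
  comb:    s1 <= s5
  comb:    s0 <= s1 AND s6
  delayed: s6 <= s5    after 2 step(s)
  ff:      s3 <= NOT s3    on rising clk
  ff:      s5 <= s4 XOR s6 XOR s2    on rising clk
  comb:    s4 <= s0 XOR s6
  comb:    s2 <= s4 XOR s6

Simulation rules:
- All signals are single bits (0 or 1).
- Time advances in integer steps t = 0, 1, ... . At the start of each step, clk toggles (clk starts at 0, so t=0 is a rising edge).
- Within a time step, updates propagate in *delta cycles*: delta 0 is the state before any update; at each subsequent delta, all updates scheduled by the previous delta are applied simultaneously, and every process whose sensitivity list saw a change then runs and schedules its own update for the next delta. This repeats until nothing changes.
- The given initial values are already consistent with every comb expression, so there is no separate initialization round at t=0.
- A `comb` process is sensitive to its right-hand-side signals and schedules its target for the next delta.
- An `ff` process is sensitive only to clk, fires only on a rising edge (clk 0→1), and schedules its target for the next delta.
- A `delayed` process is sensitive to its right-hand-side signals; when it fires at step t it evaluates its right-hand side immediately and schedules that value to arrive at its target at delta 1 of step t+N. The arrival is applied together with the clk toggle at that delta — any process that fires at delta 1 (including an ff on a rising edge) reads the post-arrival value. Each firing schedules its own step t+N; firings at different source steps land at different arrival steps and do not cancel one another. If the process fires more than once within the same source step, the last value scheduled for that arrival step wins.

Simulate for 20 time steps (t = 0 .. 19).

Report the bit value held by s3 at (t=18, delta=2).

0

t=0 Δ0: s0=0 s5=1 s4=0 s1=1 s6=0 clk=0 s2=0 s3=0
  Δ1: clk:0→1
  Δ2: s5:1→0, s3:0→1
  Δ3: s1:1→0
  (3Δ to stable)
t=1 Δ0: s0=0 s5=0 s4=0 s1=0 s6=0 clk=1 s2=0 s3=1
  Δ1: clk:1→0
  (1Δ to stable)
t=2 Δ0: s0=0 s5=0 s4=0 s1=0 s6=0 clk=0 s2=0 s3=1
  Δ1: clk:0→1
  Δ2: s3:1→0
  (2Δ to stable)
t=3 Δ0: s0=0 s5=0 s4=0 s1=0 s6=0 clk=1 s2=0 s3=0
  Δ1: clk:1→0
  (1Δ to stable)
t=4 Δ0: s0=0 s5=0 s4=0 s1=0 s6=0 clk=0 s2=0 s3=0
  Δ1: clk:0→1
  Δ2: s3:0→1
  (2Δ to stable)
t=5 Δ0: s0=0 s5=0 s4=0 s1=0 s6=0 clk=1 s2=0 s3=1
  Δ1: clk:1→0
  (1Δ to stable)
t=6 Δ0: s0=0 s5=0 s4=0 s1=0 s6=0 clk=0 s2=0 s3=1
  Δ1: clk:0→1
  Δ2: s3:1→0
  (2Δ to stable)
t=7 Δ0: s0=0 s5=0 s4=0 s1=0 s6=0 clk=1 s2=0 s3=0
  Δ1: clk:1→0
  (1Δ to stable)
t=8 Δ0: s0=0 s5=0 s4=0 s1=0 s6=0 clk=0 s2=0 s3=0
  Δ1: clk:0→1
  Δ2: s3:0→1
  (2Δ to stable)
t=9 Δ0: s0=0 s5=0 s4=0 s1=0 s6=0 clk=1 s2=0 s3=1
  Δ1: clk:1→0
  (1Δ to stable)
t=10 Δ0: s0=0 s5=0 s4=0 s1=0 s6=0 clk=0 s2=0 s3=1
  Δ1: clk:0→1
  Δ2: s3:1→0
  (2Δ to stable)
t=11 Δ0: s0=0 s5=0 s4=0 s1=0 s6=0 clk=1 s2=0 s3=0
  Δ1: clk:1→0
  (1Δ to stable)
t=12 Δ0: s0=0 s5=0 s4=0 s1=0 s6=0 clk=0 s2=0 s3=0
  Δ1: clk:0→1
  Δ2: s3:0→1
  (2Δ to stable)
t=13 Δ0: s0=0 s5=0 s4=0 s1=0 s6=0 clk=1 s2=0 s3=1
  Δ1: clk:1→0
  (1Δ to stable)
t=14 Δ0: s0=0 s5=0 s4=0 s1=0 s6=0 clk=0 s2=0 s3=1
  Δ1: clk:0→1
  Δ2: s3:1→0
  (2Δ to stable)
t=15 Δ0: s0=0 s5=0 s4=0 s1=0 s6=0 clk=1 s2=0 s3=0
  Δ1: clk:1→0
  (1Δ to stable)
t=16 Δ0: s0=0 s5=0 s4=0 s1=0 s6=0 clk=0 s2=0 s3=0
  Δ1: clk:0→1
  Δ2: s3:0→1
  (2Δ to stable)
t=17 Δ0: s0=0 s5=0 s4=0 s1=0 s6=0 clk=1 s2=0 s3=1
  Δ1: clk:1→0
  (1Δ to stable)
t=18 Δ0: s0=0 s5=0 s4=0 s1=0 s6=0 clk=0 s2=0 s3=1
  Δ1: clk:0→1
  Δ2: s3:1→0
  (2Δ to stable)
t=19 Δ0: s0=0 s5=0 s4=0 s1=0 s6=0 clk=1 s2=0 s3=0
  Δ1: clk:1→0
  (1Δ to stable)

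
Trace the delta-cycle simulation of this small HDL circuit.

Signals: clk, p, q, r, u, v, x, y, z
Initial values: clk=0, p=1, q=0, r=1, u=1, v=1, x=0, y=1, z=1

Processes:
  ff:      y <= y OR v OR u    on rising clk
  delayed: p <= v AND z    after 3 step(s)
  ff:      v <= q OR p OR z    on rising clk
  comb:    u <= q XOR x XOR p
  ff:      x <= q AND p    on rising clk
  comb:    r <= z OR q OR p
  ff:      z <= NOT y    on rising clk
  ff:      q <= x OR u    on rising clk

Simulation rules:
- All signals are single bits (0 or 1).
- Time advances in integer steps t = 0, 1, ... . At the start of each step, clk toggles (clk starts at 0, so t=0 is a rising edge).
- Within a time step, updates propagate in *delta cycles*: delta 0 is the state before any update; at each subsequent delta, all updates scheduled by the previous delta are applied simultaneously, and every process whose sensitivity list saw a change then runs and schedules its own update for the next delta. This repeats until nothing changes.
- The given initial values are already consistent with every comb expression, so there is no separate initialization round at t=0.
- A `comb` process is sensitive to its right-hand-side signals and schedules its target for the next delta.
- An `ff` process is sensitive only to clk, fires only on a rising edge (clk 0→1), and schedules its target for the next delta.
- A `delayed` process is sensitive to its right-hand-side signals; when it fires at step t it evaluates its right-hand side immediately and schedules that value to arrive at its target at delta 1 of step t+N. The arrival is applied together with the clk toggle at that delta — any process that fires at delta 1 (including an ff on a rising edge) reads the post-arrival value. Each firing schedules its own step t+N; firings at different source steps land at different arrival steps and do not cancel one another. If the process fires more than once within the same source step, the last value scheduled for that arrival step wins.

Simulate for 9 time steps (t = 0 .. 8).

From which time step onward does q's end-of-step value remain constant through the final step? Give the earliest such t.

4

t=0 Δ0: r=1 u=1 v=1 x=0 p=1 q=0 y=1 z=1 clk=0
  Δ1: clk:0→1
  Δ2: q:0→1, z:1→0
  Δ3: u:1→0
  (3Δ to stable)
t=1 Δ0: r=1 u=0 v=1 x=0 p=1 q=1 y=1 z=0 clk=1
  Δ1: clk:1→0
  (1Δ to stable)
t=2 Δ0: r=1 u=0 v=1 x=0 p=1 q=1 y=1 z=0 clk=0
  Δ1: clk:0→1
  Δ2: x:0→1, q:1→0
  (2Δ to stable)
t=3 Δ0: r=1 u=0 v=1 x=1 p=1 q=0 y=1 z=0 clk=1
  Δ1: p:1→0, clk:1→0
  Δ2: r:1→0, u:0→1
  (2Δ to stable)
t=4 Δ0: r=0 u=1 v=1 x=1 p=0 q=0 y=1 z=0 clk=0
  Δ1: clk:0→1
  Δ2: v:1→0, x:1→0, q:0→1
  Δ3: r:0→1
  (3Δ to stable)
t=5 Δ0: r=1 u=1 v=0 x=0 p=0 q=1 y=1 z=0 clk=1
  Δ1: clk:1→0
  (1Δ to stable)
t=6 Δ0: r=1 u=1 v=0 x=0 p=0 q=1 y=1 z=0 clk=0
  Δ1: clk:0→1
  Δ2: v:0→1
  (2Δ to stable)
t=7 Δ0: r=1 u=1 v=1 x=0 p=0 q=1 y=1 z=0 clk=1
  Δ1: clk:1→0
  (1Δ to stable)
t=8 Δ0: r=1 u=1 v=1 x=0 p=0 q=1 y=1 z=0 clk=0
  Δ1: clk:0→1
  (1Δ to stable)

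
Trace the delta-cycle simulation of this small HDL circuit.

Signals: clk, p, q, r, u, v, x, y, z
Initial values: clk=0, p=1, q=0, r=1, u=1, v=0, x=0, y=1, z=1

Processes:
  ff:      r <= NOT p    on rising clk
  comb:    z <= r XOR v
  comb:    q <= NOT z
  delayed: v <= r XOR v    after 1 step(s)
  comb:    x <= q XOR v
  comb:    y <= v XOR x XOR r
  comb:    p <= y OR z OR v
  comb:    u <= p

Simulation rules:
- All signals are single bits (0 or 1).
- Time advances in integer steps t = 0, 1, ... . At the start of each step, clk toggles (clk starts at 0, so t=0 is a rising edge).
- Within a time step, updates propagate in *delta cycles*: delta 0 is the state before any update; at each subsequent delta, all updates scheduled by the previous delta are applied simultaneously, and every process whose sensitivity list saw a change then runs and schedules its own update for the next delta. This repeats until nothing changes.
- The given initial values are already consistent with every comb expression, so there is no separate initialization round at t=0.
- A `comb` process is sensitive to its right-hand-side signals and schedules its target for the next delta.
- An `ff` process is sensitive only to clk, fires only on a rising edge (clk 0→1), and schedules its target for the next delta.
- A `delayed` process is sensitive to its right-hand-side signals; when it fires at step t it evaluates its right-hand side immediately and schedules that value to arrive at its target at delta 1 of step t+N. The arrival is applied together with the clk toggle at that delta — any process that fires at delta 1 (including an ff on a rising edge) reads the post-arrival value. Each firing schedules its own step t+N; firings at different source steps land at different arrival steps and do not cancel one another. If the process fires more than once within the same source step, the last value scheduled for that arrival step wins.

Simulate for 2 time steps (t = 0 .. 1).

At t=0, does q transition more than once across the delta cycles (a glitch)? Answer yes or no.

no

[bits: clk,z,y,q,p,r,x,v,u]
t=0: Δ0=011011001 Δ1=111011001 Δ2=111010001 Δ3=100010001 Δ4=100100001 Δ5=100100100 Δ6=101100100 Δ7=101110100 Δ8=101110101 | 8Δ
t=1: Δ0=101110101 Δ1=001110101 | 1Δ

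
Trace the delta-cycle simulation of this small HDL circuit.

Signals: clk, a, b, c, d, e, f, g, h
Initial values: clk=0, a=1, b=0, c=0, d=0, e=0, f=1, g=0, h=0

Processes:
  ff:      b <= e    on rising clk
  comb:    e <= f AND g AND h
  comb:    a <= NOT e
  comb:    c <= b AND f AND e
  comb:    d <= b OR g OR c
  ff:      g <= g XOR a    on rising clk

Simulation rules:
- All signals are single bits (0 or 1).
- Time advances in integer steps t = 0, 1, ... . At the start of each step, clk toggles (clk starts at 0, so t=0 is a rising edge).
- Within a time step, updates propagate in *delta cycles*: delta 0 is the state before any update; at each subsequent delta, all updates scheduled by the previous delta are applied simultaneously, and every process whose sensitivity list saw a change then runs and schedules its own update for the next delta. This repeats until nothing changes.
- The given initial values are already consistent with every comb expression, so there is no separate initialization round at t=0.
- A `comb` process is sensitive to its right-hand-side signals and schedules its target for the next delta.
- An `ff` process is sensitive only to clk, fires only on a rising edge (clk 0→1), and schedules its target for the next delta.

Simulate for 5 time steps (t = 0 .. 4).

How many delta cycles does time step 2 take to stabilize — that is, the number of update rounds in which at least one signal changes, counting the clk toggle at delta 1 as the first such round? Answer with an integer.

t0.Δ0 a=1 e=0 h=0 d=0 clk=0 c=0 f=1 g=0 b=0
t0.Δ1 a=1 e=0 h=0 d=0 clk=1 c=0 f=1 g=0 b=0
t0.Δ2 a=1 e=0 h=0 d=0 clk=1 c=0 f=1 g=1 b=0
t0.Δ3 a=1 e=0 h=0 d=1 clk=1 c=0 f=1 g=1 b=0
t1.Δ0 a=1 e=0 h=0 d=1 clk=1 c=0 f=1 g=1 b=0
t1.Δ1 a=1 e=0 h=0 d=1 clk=0 c=0 f=1 g=1 b=0
t2.Δ0 a=1 e=0 h=0 d=1 clk=0 c=0 f=1 g=1 b=0
t2.Δ1 a=1 e=0 h=0 d=1 clk=1 c=0 f=1 g=1 b=0
t2.Δ2 a=1 e=0 h=0 d=1 clk=1 c=0 f=1 g=0 b=0
t2.Δ3 a=1 e=0 h=0 d=0 clk=1 c=0 f=1 g=0 b=0
t3.Δ0 a=1 e=0 h=0 d=0 clk=1 c=0 f=1 g=0 b=0
t3.Δ1 a=1 e=0 h=0 d=0 clk=0 c=0 f=1 g=0 b=0
t4.Δ0 a=1 e=0 h=0 d=0 clk=0 c=0 f=1 g=0 b=0
t4.Δ1 a=1 e=0 h=0 d=0 clk=1 c=0 f=1 g=0 b=0
t4.Δ2 a=1 e=0 h=0 d=0 clk=1 c=0 f=1 g=1 b=0
t4.Δ3 a=1 e=0 h=0 d=1 clk=1 c=0 f=1 g=1 b=0

3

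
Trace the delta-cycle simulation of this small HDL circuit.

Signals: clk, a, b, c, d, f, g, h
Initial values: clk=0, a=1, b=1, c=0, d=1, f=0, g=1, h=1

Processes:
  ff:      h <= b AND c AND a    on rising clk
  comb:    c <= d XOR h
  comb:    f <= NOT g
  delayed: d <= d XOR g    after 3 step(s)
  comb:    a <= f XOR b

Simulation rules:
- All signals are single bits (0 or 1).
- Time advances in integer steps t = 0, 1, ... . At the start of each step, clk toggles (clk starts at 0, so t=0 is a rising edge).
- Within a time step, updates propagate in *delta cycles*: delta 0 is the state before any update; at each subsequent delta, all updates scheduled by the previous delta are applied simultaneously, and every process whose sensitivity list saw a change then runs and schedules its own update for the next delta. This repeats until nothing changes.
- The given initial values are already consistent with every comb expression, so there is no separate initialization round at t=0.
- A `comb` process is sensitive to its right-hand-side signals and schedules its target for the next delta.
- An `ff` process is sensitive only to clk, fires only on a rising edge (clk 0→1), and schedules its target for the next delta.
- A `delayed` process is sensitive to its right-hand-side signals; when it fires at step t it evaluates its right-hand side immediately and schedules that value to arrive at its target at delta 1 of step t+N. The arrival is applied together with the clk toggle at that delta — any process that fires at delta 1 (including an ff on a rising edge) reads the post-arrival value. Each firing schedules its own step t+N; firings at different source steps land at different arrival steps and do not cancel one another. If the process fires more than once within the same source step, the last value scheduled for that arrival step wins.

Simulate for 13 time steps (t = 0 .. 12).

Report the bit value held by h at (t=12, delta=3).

[bits: g,h,d,a,clk,c,b,f]
t=0: Δ0=11110010 Δ1=11111010 Δ2=10111010 Δ3=10111110 | 3Δ
t=1: Δ0=10111110 Δ1=10110110 | 1Δ
t=2: Δ0=10110110 Δ1=10111110 Δ2=11111110 Δ3=11111010 | 3Δ
t=3: Δ0=11111010 Δ1=11110010 | 1Δ
t=4: Δ0=11110010 Δ1=11111010 Δ2=10111010 Δ3=10111110 | 3Δ
t=5: Δ0=10111110 Δ1=10110110 | 1Δ
t=6: Δ0=10110110 Δ1=10111110 Δ2=11111110 Δ3=11111010 | 3Δ
t=7: Δ0=11111010 Δ1=11110010 | 1Δ
t=8: Δ0=11110010 Δ1=11111010 Δ2=10111010 Δ3=10111110 | 3Δ
t=9: Δ0=10111110 Δ1=10110110 | 1Δ
t=10: Δ0=10110110 Δ1=10111110 Δ2=11111110 Δ3=11111010 | 3Δ
t=11: Δ0=11111010 Δ1=11110010 | 1Δ
t=12: Δ0=11110010 Δ1=11111010 Δ2=10111010 Δ3=10111110 | 3Δ

0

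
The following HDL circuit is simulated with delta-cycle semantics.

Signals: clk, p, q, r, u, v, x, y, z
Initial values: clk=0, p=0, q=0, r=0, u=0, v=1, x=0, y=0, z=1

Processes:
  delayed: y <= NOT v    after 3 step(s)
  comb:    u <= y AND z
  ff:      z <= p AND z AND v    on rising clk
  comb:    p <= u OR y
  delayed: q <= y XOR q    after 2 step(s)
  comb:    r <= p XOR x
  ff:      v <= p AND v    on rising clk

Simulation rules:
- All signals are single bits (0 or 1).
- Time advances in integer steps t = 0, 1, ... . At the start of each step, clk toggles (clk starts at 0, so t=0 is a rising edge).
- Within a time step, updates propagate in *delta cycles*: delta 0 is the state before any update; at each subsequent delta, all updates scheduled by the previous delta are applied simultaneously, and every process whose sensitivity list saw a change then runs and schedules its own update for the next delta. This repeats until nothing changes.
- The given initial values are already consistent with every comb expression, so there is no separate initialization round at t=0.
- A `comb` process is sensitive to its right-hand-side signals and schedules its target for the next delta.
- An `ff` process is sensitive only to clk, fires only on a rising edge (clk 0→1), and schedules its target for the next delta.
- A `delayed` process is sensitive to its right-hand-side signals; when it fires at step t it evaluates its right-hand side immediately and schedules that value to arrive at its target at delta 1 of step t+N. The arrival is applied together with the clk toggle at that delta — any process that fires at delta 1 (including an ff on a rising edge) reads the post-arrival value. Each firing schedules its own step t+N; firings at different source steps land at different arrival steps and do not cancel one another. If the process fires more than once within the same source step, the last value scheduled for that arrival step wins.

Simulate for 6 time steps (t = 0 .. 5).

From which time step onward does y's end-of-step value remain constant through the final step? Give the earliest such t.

t0.Δ0 q=0 p=0 r=0 x=0 y=0 clk=0 u=0 z=1 v=1
t0.Δ1 q=0 p=0 r=0 x=0 y=0 clk=1 u=0 z=1 v=1
t0.Δ2 q=0 p=0 r=0 x=0 y=0 clk=1 u=0 z=0 v=0
t1.Δ0 q=0 p=0 r=0 x=0 y=0 clk=1 u=0 z=0 v=0
t1.Δ1 q=0 p=0 r=0 x=0 y=0 clk=0 u=0 z=0 v=0
t2.Δ0 q=0 p=0 r=0 x=0 y=0 clk=0 u=0 z=0 v=0
t2.Δ1 q=0 p=0 r=0 x=0 y=0 clk=1 u=0 z=0 v=0
t3.Δ0 q=0 p=0 r=0 x=0 y=0 clk=1 u=0 z=0 v=0
t3.Δ1 q=0 p=0 r=0 x=0 y=1 clk=0 u=0 z=0 v=0
t3.Δ2 q=0 p=1 r=0 x=0 y=1 clk=0 u=0 z=0 v=0
t3.Δ3 q=0 p=1 r=1 x=0 y=1 clk=0 u=0 z=0 v=0
t4.Δ0 q=0 p=1 r=1 x=0 y=1 clk=0 u=0 z=0 v=0
t4.Δ1 q=0 p=1 r=1 x=0 y=1 clk=1 u=0 z=0 v=0
t5.Δ0 q=0 p=1 r=1 x=0 y=1 clk=1 u=0 z=0 v=0
t5.Δ1 q=1 p=1 r=1 x=0 y=1 clk=0 u=0 z=0 v=0

3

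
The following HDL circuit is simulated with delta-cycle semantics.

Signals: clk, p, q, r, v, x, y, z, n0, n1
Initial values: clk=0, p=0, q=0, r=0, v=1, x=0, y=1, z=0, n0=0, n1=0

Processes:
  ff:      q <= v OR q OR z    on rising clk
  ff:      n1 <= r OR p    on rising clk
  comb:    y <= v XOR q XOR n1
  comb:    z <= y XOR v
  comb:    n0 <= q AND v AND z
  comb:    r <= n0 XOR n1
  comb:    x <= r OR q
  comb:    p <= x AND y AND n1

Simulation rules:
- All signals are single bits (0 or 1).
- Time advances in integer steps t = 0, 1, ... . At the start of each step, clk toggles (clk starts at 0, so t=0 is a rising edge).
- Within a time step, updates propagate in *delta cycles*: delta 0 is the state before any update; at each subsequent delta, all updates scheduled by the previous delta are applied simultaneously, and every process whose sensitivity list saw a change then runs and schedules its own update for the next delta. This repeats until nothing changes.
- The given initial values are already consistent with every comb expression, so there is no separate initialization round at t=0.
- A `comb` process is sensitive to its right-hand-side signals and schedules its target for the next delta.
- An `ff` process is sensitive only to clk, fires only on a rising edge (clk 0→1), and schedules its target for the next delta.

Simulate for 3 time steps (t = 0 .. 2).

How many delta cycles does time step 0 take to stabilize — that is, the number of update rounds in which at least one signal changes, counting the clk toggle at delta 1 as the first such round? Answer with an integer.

[bits: n0,r,q,clk,n1,y,x,v,p,z]
t=0: Δ0=0000010100 Δ1=0001010100 Δ2=0011010100 Δ3=0011001100 Δ4=0011001101 Δ5=1011001101 Δ6=1111001101 | 6Δ
t=1: Δ0=1111001101 Δ1=1110001101 | 1Δ
t=2: Δ0=1110001101 Δ1=1111001101 Δ2=1111101101 Δ3=1011111101 Δ4=1011111110 Δ5=0011111110 Δ6=0111111110 | 6Δ

6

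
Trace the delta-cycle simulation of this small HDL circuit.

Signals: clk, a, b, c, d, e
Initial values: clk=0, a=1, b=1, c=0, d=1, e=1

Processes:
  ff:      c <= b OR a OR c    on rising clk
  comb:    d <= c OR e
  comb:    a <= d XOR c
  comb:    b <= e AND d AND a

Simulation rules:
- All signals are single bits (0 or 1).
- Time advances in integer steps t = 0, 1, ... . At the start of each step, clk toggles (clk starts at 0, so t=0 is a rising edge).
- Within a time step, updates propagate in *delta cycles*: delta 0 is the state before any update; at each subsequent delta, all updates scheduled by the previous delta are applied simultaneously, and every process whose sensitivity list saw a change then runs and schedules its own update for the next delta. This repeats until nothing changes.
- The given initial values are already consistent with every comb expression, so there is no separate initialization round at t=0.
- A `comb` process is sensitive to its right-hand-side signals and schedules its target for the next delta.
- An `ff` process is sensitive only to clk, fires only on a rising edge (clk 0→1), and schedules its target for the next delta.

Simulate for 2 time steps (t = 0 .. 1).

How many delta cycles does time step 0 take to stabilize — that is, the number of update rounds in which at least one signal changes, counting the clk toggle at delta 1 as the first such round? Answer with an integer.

4

t=0 Δ0: a=1 b=1 e=1 clk=0 c=0 d=1
  Δ1: clk:0→1
  Δ2: c:0→1
  Δ3: a:1→0
  Δ4: b:1→0
  (4Δ to stable)
t=1 Δ0: a=0 b=0 e=1 clk=1 c=1 d=1
  Δ1: clk:1→0
  (1Δ to stable)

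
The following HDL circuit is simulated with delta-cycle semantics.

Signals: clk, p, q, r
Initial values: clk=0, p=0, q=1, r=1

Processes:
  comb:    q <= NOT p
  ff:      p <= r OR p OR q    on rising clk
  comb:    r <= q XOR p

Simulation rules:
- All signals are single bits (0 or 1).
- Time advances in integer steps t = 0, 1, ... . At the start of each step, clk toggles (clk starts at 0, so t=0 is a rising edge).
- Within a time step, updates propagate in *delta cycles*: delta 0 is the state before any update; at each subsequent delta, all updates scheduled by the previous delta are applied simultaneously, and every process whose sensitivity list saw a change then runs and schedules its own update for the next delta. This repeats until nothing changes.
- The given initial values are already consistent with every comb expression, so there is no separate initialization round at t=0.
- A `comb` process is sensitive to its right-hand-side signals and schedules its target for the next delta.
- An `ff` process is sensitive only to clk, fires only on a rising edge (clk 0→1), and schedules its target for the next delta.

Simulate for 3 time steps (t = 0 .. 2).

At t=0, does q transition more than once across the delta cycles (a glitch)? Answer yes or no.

t0.Δ0 p=0 r=1 q=1 clk=0
t0.Δ1 p=0 r=1 q=1 clk=1
t0.Δ2 p=1 r=1 q=1 clk=1
t0.Δ3 p=1 r=0 q=0 clk=1
t0.Δ4 p=1 r=1 q=0 clk=1
t1.Δ0 p=1 r=1 q=0 clk=1
t1.Δ1 p=1 r=1 q=0 clk=0
t2.Δ0 p=1 r=1 q=0 clk=0
t2.Δ1 p=1 r=1 q=0 clk=1

no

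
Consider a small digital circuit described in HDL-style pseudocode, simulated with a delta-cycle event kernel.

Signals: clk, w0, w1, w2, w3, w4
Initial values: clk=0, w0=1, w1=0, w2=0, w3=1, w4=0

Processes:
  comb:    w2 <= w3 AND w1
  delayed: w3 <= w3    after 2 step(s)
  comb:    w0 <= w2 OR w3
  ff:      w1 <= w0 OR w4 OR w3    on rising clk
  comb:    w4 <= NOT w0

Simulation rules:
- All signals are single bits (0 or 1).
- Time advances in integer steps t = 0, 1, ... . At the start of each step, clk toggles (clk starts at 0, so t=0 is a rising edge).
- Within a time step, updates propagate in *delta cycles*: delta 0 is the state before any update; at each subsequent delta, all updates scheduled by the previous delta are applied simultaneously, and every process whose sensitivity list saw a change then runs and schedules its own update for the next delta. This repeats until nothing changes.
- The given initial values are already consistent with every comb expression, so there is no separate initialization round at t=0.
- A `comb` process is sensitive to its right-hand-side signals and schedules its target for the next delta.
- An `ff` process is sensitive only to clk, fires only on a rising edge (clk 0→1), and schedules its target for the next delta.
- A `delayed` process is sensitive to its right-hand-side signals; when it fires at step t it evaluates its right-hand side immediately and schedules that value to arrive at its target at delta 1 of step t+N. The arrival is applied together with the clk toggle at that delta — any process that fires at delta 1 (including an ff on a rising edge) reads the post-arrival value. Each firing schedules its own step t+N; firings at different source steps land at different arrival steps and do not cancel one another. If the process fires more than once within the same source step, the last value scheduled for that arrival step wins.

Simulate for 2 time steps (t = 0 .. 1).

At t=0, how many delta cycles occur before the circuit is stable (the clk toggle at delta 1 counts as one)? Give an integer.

[bits: w0,clk,w3,w4,w1,w2]
t=0: Δ0=101000 Δ1=111000 Δ2=111010 Δ3=111011 | 3Δ
t=1: Δ0=111011 Δ1=101011 | 1Δ

3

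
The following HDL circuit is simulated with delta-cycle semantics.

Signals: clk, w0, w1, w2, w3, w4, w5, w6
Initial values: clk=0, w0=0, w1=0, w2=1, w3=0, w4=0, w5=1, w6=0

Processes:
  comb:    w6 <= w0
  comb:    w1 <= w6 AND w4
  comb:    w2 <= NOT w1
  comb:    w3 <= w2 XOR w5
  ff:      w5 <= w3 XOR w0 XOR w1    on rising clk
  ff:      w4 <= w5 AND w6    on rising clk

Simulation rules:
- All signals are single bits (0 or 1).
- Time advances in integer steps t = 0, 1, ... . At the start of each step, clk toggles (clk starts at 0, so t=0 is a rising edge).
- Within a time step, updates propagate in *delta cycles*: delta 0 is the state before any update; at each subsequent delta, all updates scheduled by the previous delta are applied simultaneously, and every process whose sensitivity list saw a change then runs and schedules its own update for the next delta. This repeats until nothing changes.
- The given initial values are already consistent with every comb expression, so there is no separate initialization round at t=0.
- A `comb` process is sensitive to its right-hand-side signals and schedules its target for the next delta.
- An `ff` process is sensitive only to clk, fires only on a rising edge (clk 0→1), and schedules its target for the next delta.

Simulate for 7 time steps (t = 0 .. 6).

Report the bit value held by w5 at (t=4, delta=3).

0

t=0 Δ0: w0=0 w2=1 w4=0 clk=0 w6=0 w1=0 w3=0 w5=1
  Δ1: clk:0→1
  Δ2: w5:1→0
  Δ3: w3:0→1
  (3Δ to stable)
t=1 Δ0: w0=0 w2=1 w4=0 clk=1 w6=0 w1=0 w3=1 w5=0
  Δ1: clk:1→0
  (1Δ to stable)
t=2 Δ0: w0=0 w2=1 w4=0 clk=0 w6=0 w1=0 w3=1 w5=0
  Δ1: clk:0→1
  Δ2: w5:0→1
  Δ3: w3:1→0
  (3Δ to stable)
t=3 Δ0: w0=0 w2=1 w4=0 clk=1 w6=0 w1=0 w3=0 w5=1
  Δ1: clk:1→0
  (1Δ to stable)
t=4 Δ0: w0=0 w2=1 w4=0 clk=0 w6=0 w1=0 w3=0 w5=1
  Δ1: clk:0→1
  Δ2: w5:1→0
  Δ3: w3:0→1
  (3Δ to stable)
t=5 Δ0: w0=0 w2=1 w4=0 clk=1 w6=0 w1=0 w3=1 w5=0
  Δ1: clk:1→0
  (1Δ to stable)
t=6 Δ0: w0=0 w2=1 w4=0 clk=0 w6=0 w1=0 w3=1 w5=0
  Δ1: clk:0→1
  Δ2: w5:0→1
  Δ3: w3:1→0
  (3Δ to stable)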